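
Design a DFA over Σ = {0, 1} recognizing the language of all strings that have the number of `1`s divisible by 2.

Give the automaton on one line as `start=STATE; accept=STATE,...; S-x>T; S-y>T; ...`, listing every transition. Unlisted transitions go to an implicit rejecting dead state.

Keep the running count of `1`s modulo 2: each `1` advances along the cycle q0 → q1 → q0 while other symbols loop. Accept at q0.
With 2 states:
        0   1  
>* q0   q0  q1 
   q1   q1  q0 
(> = start, * = accepting)

start=q0; accept=q0; q0-0>q0; q0-1>q1; q1-0>q1; q1-1>q0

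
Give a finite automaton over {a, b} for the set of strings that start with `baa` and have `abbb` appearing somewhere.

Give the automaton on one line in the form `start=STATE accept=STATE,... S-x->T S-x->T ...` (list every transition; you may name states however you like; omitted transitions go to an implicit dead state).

start=q0 accept=q11 q0-a->q1 q0-b->q2 q1-a->q1 q1-b->q3 q2-a->q4 q2-b->q5 q3-a->q1 q3-b->q6 q4-a->q7 q4-b->q3 q5-a->q1 q5-b->q5 q6-a->q1 q6-b->q8 q7-a->q7 q7-b->q9 q8-a->q8 q8-b->q8 q9-a->q7 q9-b->q10 q10-a->q7 q10-b->q11 q11-a->q11 q11-b->q11

Run two small machines in parallel and take their product. One (5 states) tracks whether the input so far still matches the prefix `baa`; the other (5 states) tracks whether and how much of `abbb` has been seen. Each combined state is a pair, one component from each; accept when both components accept.
          a    b  
>  q0     q1   q2 
   q1     q1   q3 
   q2     q4   q5 
   q3     q1   q6 
   q4     q7   q3 
   q5     q1   q5 
   q6     q1   q8 
   q7     q7   q9 
   q8     q8   q8 
   q9     q7  q10 
   q10    q7  q11 
 * q11   q11  q11 
(> = start, * = accepting)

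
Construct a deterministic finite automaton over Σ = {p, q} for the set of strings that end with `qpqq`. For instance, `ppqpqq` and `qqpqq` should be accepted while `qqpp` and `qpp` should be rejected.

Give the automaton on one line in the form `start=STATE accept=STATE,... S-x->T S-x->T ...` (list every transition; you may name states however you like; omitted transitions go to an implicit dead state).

Remember how much of `qpqq` the current input suffix matches. State S0 means no match yet; S1 means the last symbol is `q`; S2 means the last 2 symbols are `qp`; S3 means the last 3 symbols are `qpq`; S4 means the last 4 symbols are `qpqq`. Only S4 accepts. On a mismatch, fall back to the longest proper suffix that is still a prefix of `qpqq`.
With 5 states:
        p   q  
>  S0   S0  S1 
   S1   S2  S1 
   S2   S0  S3 
   S3   S2  S4 
 * S4   S2  S1 
(> = start, * = accepting)

start=S0 accept=S4 S0-p->S0 S0-q->S1 S1-p->S2 S1-q->S1 S2-p->S0 S2-q->S3 S3-p->S2 S3-q->S4 S4-p->S2 S4-q->S1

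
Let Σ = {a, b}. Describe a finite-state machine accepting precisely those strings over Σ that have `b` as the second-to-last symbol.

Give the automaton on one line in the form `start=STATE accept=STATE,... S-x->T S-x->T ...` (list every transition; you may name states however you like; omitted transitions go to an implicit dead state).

start=s0 accept=s5,s6 s0-a->s1 s0-b->s2 s1-a->s3 s1-b->s4 s2-a->s5 s2-b->s6 s3-a->s3 s3-b->s4 s4-a->s5 s4-b->s6 s5-a->s3 s5-b->s4 s6-a->s5 s6-b->s6

A DFA must remember the last 2 symbols (since which symbol is second-to-last isn't known until the input ends). Use one state per possible window of the last ≤2 symbols; accept from those whose window starts with `b`.
        a   b  
>  s0   s1  s2 
   s1   s3  s4 
   s2   s5  s6 
   s3   s3  s4 
   s4   s5  s6 
 * s5   s3  s4 
 * s6   s5  s6 
(> = start, * = accepting)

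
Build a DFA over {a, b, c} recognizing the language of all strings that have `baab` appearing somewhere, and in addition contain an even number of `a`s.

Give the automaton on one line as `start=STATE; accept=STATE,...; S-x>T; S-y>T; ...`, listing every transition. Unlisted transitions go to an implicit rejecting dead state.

Run two small machines in parallel and take their product. One (5 states) tracks whether and how much of `baab` has been seen; the other (2 states) tracks the count of `a`s modulo 2. Each combined state is a pair, one component from each; accept when both components accept.
A 10-state machine:
        a   b   c  
>  s0   s1  s2  s0 
   s1   s0  s3  s1 
   s2   s4  s2  s0 
   s3   s5  s3  s1 
   s4   s6  s3  s1 
   s5   s7  s2  s0 
   s6   s1  s8  s0 
   s7   s0  s9  s1 
 * s8   s9  s8  s8 
   s9   s8  s9  s9 
(> = start, * = accepting)

start=s0; accept=s8; s0-a>s1; s0-b>s2; s0-c>s0; s1-a>s0; s1-b>s3; s1-c>s1; s2-a>s4; s2-b>s2; s2-c>s0; s3-a>s5; s3-b>s3; s3-c>s1; s4-a>s6; s4-b>s3; s4-c>s1; s5-a>s7; s5-b>s2; s5-c>s0; s6-a>s1; s6-b>s8; s6-c>s0; s7-a>s0; s7-b>s9; s7-c>s1; s8-a>s9; s8-b>s8; s8-c>s8; s9-a>s8; s9-b>s9; s9-c>s9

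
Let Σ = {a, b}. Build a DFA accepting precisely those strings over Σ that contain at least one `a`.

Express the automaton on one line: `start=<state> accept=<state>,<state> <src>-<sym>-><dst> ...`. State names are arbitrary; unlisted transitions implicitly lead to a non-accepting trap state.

Only the number of `a`s matters, and only up to 2. Make a chain s0 → s1 → s2 advanced by each `a` (with s2 absorbing); every other symbol self-loops. The accepting set is {s1, s2}.
With 3 states:
        a   b  
>  s0   s1  s0 
 * s1   s2  s1 
 * s2   s2  s2 
(> = start, * = accepting)

start=s0 accept=s1,s2 s0-a->s1 s0-b->s0 s1-a->s2 s1-b->s1 s2-a->s2 s2-b->s2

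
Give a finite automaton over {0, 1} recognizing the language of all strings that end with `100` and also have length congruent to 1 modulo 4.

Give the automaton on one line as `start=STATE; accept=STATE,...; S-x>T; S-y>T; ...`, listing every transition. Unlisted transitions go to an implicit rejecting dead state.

start=A; accept=G; A-0>B; A-1>B; B-0>C; B-1>C; C-0>D; C-1>E; D-0>A; D-1>A; E-0>F; E-1>A; F-0>G; F-1>B; G-0>C; G-1>C

Run two small machines in parallel and take their product. One (4 states) tracks how much of the suffix `100` has currently been matched; the other (4 states) tracks the input length modulo 4. Each combined state is a pair, one component from each; accept when both components accept. Minimizing collapses redundant product states.
A 7-state machine:
       0  1 
>  A   B  B 
   B   C  C 
   C   D  E 
   D   A  A 
   E   F  A 
   F   G  B 
 * G   C  C 
(> = start, * = accepting)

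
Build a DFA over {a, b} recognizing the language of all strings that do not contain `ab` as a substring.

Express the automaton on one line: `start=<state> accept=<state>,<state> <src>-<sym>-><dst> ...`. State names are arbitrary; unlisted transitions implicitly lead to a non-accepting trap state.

start=s0 accept=s0,s1 s0-a->s1 s0-b->s0 s1-a->s1 s1-b->s2 s2-a->s2 s2-b->s2

Track partial matches of the forbidden pattern `ab`. State s2 is a dead state reached once `ab` has occurred; every other state accepts. s0 means no part of `ab` is currently matched.
With 3 states:
        a   b  
>* s0   s1  s0 
 * s1   s1  s2 
   s2   s2  s2 
(> = start, * = accepting)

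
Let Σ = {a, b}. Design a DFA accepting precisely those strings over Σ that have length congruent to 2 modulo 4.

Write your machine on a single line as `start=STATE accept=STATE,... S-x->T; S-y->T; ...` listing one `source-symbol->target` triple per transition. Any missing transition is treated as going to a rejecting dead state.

Count input length modulo 4: every symbol advances one step around the cycle S0 → S1 → S2 → S3 → S0. Accept at S2.
A 4-state machine:
        a   b  
>  S0   S1  S1 
   S1   S2  S2 
 * S2   S3  S3 
   S3   S0  S0 
(> = start, * = accepting)

start=S0; accept=S2; S0-a->S1; S0-b->S1; S1-a->S2; S1-b->S2; S2-a->S3; S2-b->S3; S3-a->S0; S3-b->S0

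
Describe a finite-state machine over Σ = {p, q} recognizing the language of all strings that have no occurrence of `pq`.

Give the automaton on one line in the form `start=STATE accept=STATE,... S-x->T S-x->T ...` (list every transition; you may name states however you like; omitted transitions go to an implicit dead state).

start=s0 accept=s0,s1 s0-p->s1 s0-q->s0 s1-p->s1 s1-q->s2 s2-p->s2 s2-q->s2

This is the complement of 'contains `pq`'. Use the same substring-matching states — s0 through s2 holding how much of `pq` has just been matched — but flip the accepting set: everything except the trap s2 accepts.
        p   q  
>* s0   s1  s0 
 * s1   s1  s2 
   s2   s2  s2 
(> = start, * = accepting)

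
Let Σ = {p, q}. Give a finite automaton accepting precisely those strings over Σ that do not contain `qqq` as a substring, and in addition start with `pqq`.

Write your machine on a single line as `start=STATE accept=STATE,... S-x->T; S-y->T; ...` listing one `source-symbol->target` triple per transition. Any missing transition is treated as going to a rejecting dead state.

Build one automaton per condition and run them in lockstep. One (4 states) tracks partial matches of the forbidden pattern `qqq`; the other (5 states) tracks whether the input so far still matches the prefix `pqq`. Each combined state is a pair, one component from each; accept when both components accept. Equivalent product states are then merged.
7 states suffice.
        p   q  
>  S0   S1  S2 
   S1   S2  S3 
   S2   S2  S2 
   S3   S2  S4 
 * S4   S5  S2 
 * S5   S5  S6 
 * S6   S5  S4 
(> = start, * = accepting)

start=S0; accept=S4,S5,S6; S0-p->S1; S0-q->S2; S1-p->S2; S1-q->S3; S2-p->S2; S2-q->S2; S3-p->S2; S3-q->S4; S4-p->S5; S4-q->S2; S5-p->S5; S5-q->S6; S6-p->S5; S6-q->S4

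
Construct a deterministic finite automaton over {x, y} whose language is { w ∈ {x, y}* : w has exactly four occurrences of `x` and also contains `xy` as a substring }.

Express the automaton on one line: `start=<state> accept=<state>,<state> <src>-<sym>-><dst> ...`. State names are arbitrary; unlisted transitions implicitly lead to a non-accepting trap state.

start=S0 accept=S9 S0-x->S1 S0-y->S0 S1-x->S2 S1-y->S3 S2-x->S4 S2-y->S5 S3-x->S5 S3-y->S3 S4-x->S6 S4-y->S7 S5-x->S7 S5-y->S5 S6-x->S8 S6-y->S9 S7-x->S9 S7-y->S7 S8-x->S8 S8-y->S8 S9-x->S8 S9-y->S9

Run two small machines in parallel and take their product. One (6 states) tracks the count of `x`s, saturating at 5; the other (3 states) tracks whether and how much of `xy` has been seen. Each combined state is a pair, one component from each; accept when both components accept. After merging equivalent states the machine shrinks.
10 states suffice.
        x   y  
>  S0   S1  S0 
   S1   S2  S3 
   S2   S4  S5 
   S3   S5  S3 
   S4   S6  S7 
   S5   S7  S5 
   S6   S8  S9 
   S7   S9  S7 
   S8   S8  S8 
 * S9   S8  S9 
(> = start, * = accepting)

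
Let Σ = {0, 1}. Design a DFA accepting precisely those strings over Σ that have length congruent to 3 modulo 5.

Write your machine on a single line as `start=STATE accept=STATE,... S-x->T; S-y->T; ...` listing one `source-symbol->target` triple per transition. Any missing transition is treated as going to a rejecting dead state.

start=S0; accept=S3; S0-0->S1; S0-1->S1; S1-0->S2; S1-1->S2; S2-0->S3; S2-1->S3; S3-0->S4; S3-1->S4; S4-0->S0; S4-1->S0

Count input length modulo 5: every symbol advances one step around the cycle S0 → S1 → S2 → S3 → S4 → S0. Accept at S3.
5 states suffice.
        0   1  
>  S0   S1  S1 
   S1   S2  S2 
   S2   S3  S3 
 * S3   S4  S4 
   S4   S0  S0 
(> = start, * = accepting)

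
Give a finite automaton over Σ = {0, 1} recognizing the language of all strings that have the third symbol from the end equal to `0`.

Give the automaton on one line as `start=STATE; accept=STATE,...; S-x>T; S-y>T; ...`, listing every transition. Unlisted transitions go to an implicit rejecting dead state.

start=q0; accept=q7,q8,q9,q10; q0-0>q1; q0-1>q2; q1-0>q3; q1-1>q4; q2-0>q5; q2-1>q6; q3-0>q7; q3-1>q8; q4-0>q9; q4-1>q10; q5-0>q11; q5-1>q12; q6-0>q13; q6-1>q14; q7-0>q7; q7-1>q8; q8-0>q9; q8-1>q10; q9-0>q11; q9-1>q12; q10-0>q13; q10-1>q14; q11-0>q7; q11-1>q8; q12-0>q9; q12-1>q10; q13-0>q11; q13-1>q12; q14-0>q13; q14-1>q14

A DFA must remember the last 3 symbols (since which symbol is third-to-last isn't known until the input ends). Use one state per possible window of the last ≤3 symbols; accept from those whose window starts with `0`.
With 15 states:
          0    1  
>  q0     q1   q2 
   q1     q3   q4 
   q2     q5   q6 
   q3     q7   q8 
   q4     q9  q10 
   q5    q11  q12 
   q6    q13  q14 
 * q7     q7   q8 
 * q8     q9  q10 
 * q9    q11  q12 
 * q10   q13  q14 
   q11    q7   q8 
   q12    q9  q10 
   q13   q11  q12 
   q14   q13  q14 
(> = start, * = accepting)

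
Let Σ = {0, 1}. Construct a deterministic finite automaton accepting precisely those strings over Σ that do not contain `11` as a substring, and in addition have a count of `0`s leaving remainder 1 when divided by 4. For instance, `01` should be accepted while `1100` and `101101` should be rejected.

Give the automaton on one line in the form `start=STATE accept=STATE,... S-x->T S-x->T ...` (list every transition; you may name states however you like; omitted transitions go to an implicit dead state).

start=q0 accept=q1,q4 q0-0->q1 q0-1->q2 q1-0->q3 q1-1->q4 q2-0->q1 q2-1->q5 q3-0->q6 q3-1->q7 q4-0->q3 q4-1->q8 q5-0->q8 q5-1->q5 q6-0->q0 q6-1->q9 q7-0->q6 q7-1->q10 q8-0->q10 q8-1->q8 q9-0->q0 q9-1->q11 q10-0->q11 q10-1->q10 q11-0->q5 q11-1->q11

Run two small machines in parallel and take their product. One (3 states) tracks partial matches of the forbidden pattern `11`; the other (4 states) tracks the count of `0`s modulo 4. Each combined state is a pair, one component from each; accept when both components accept.
          0    1  
>  q0     q1   q2 
 * q1     q3   q4 
   q2     q1   q5 
   q3     q6   q7 
 * q4     q3   q8 
   q5     q8   q5 
   q6     q0   q9 
   q7     q6  q10 
   q8    q10   q8 
   q9     q0  q11 
   q10   q11  q10 
   q11    q5  q11 
(> = start, * = accepting)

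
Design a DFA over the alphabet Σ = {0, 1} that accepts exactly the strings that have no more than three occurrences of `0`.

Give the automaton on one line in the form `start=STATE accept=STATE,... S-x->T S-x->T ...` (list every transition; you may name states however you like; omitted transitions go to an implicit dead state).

start=S0 accept=S0,S1,S2,S3 S0-0->S1 S0-1->S0 S1-0->S2 S1-1->S1 S2-0->S3 S2-1->S2 S3-0->S4 S3-1->S3 S4-0->S4 S4-1->S4

Count `0`s, saturating at 4: states S0 through S3 mean 0 through 3 `0`s seen; S4 means more than 3. Each `0` increments (capped at S4); other symbols loop. Accept from {S0, S1, S2, S3}.
With 5 states:
        0   1  
>* S0   S1  S0 
 * S1   S2  S1 
 * S2   S3  S2 
 * S3   S4  S3 
   S4   S4  S4 
(> = start, * = accepting)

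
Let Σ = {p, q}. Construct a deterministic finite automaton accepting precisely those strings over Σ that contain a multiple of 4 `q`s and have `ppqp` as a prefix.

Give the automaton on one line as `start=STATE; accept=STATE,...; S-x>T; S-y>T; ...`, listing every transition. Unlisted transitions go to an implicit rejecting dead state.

Handle the two conditions separately and then intersect. The first has 4 states tracking the count of `q`s modulo 4; the second has 6 states tracking whether the input so far still matches the prefix `ppqp`. A product state is a pair (one from each), accepting exactly when both do. After merging equivalent states the machine shrinks.
With 9 states:
       p  q 
>  A   B  C 
   B   D  C 
   C   C  C 
   D   C  E 
   E   F  C 
   F   F  G 
   G   G  H 
   H   H  I 
 * I   I  F 
(> = start, * = accepting)

start=A; accept=I; A-p>B; A-q>C; B-p>D; B-q>C; C-p>C; C-q>C; D-p>C; D-q>E; E-p>F; E-q>C; F-p>F; F-q>G; G-p>G; G-q>H; H-p>H; H-q>I; I-p>I; I-q>F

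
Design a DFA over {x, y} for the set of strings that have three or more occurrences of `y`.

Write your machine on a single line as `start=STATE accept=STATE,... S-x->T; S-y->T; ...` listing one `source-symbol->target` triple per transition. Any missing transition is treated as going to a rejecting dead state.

start=s0; accept=s3,s4; s0-x->s0; s0-y->s1; s1-x->s1; s1-y->s2; s2-x->s2; s2-y->s3; s3-x->s3; s3-y->s4; s4-x->s4; s4-y->s4

Count `y`s, saturating at 4: states s0 through s3 mean 0 through 3 `y`s seen; s4 means more than 3. Each `y` increments (capped at s4); other symbols loop. Accept from {s3, s4}.
5 states suffice.
        x   y  
>  s0   s0  s1 
   s1   s1  s2 
   s2   s2  s3 
 * s3   s3  s4 
 * s4   s4  s4 
(> = start, * = accepting)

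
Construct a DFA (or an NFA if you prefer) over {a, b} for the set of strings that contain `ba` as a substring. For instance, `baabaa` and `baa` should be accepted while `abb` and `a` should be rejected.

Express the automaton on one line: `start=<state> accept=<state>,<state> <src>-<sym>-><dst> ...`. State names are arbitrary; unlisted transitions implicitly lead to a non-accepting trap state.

States q0..q1 record the length of the longest prefix of `ba` that matches the current input suffix. Reaching q2 means `ba` has been seen, and we stay there forever. Accept from q2.
With 3 states:
        a   b  
>  q0   q0  q1 
   q1   q2  q1 
 * q2   q2  q2 
(> = start, * = accepting)

start=q0 accept=q2 q0-a->q0 q0-b->q1 q1-a->q2 q1-b->q1 q2-a->q2 q2-b->q2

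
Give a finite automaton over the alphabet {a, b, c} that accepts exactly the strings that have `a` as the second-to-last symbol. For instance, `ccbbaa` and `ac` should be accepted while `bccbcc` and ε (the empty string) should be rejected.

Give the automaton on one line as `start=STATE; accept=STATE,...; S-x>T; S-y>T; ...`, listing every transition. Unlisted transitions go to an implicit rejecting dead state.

A DFA must remember the last 2 symbols (since which symbol is second-to-last isn't known until the input ends). Use one state per possible window of the last ≤2 symbols; accept from those whose window starts with `a`.
13 states suffice.
          a    b    c  
>  q0     q1   q2   q3 
   q1     q4   q5   q6 
   q2     q7   q8   q9 
   q3    q10  q11  q12 
 * q4     q4   q5   q6 
 * q5     q7   q8   q9 
 * q6    q10  q11  q12 
   q7     q4   q5   q6 
   q8     q7   q8   q9 
   q9    q10  q11  q12 
   q10    q4   q5   q6 
   q11    q7   q8   q9 
   q12   q10  q11  q12 
(> = start, * = accepting)

start=q0; accept=q4,q5,q6; q0-a>q1; q0-b>q2; q0-c>q3; q1-a>q4; q1-b>q5; q1-c>q6; q2-a>q7; q2-b>q8; q2-c>q9; q3-a>q10; q3-b>q11; q3-c>q12; q4-a>q4; q4-b>q5; q4-c>q6; q5-a>q7; q5-b>q8; q5-c>q9; q6-a>q10; q6-b>q11; q6-c>q12; q7-a>q4; q7-b>q5; q7-c>q6; q8-a>q7; q8-b>q8; q8-c>q9; q9-a>q10; q9-b>q11; q9-c>q12; q10-a>q4; q10-b>q5; q10-c>q6; q11-a>q7; q11-b>q8; q11-c>q9; q12-a>q10; q12-b>q11; q12-c>q12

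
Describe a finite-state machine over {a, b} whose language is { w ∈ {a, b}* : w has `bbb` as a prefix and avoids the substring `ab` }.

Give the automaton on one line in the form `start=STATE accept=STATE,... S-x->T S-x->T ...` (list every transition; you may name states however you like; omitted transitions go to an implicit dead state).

Run two small machines in parallel and take their product. The first has 5 states tracking whether the input so far still matches the prefix `bbb`; the second has 3 states tracking partial matches of the forbidden pattern `ab`. A product state is a pair (one from each), accepting exactly when both do. Equivalent product states are then merged.
With 6 states:
        a   b  
>  q0   q1  q2 
   q1   q1  q1 
   q2   q1  q3 
   q3   q1  q4 
 * q4   q5  q4 
 * q5   q5  q1 
(> = start, * = accepting)

start=q0 accept=q4,q5 q0-a->q1 q0-b->q2 q1-a->q1 q1-b->q1 q2-a->q1 q2-b->q3 q3-a->q1 q3-b->q4 q4-a->q5 q4-b->q4 q5-a->q5 q5-b->q1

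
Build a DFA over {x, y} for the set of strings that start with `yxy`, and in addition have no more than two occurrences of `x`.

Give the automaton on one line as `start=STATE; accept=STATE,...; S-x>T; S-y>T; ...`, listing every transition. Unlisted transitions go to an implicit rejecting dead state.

start=q0; accept=q4,q5; q0-x>q1; q0-y>q2; q1-x>q1; q1-y>q1; q2-x>q3; q2-y>q1; q3-x>q1; q3-y>q4; q4-x>q5; q4-y>q4; q5-x>q1; q5-y>q5

Build one automaton per condition and run them in lockstep. The first has 5 states tracking whether the input so far still matches the prefix `yxy`; the second has 4 states tracking the count of `x`s, saturating at 3. A product state is a pair (one from each), accepting exactly when both do. Minimizing collapses redundant product states.
        x   y  
>  q0   q1  q2 
   q1   q1  q1 
   q2   q3  q1 
   q3   q1  q4 
 * q4   q5  q4 
 * q5   q1  q5 
(> = start, * = accepting)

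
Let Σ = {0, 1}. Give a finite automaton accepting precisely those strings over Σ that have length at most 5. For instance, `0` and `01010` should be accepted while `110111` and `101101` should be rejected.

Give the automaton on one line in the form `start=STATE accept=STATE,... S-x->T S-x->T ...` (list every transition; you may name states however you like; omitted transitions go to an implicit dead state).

start=s0 accept=s0,s1,s2,s3,s4,s5 s0-0->s1 s0-1->s1 s1-0->s2 s1-1->s2 s2-0->s3 s2-1->s3 s3-0->s4 s3-1->s4 s4-0->s5 s4-1->s5 s5-0->s6 s5-1->s6 s6-0->s6 s6-1->s6

We only need to distinguish lengths 0, 1, …, 5, and '>5'. Chain s0 → s1 → s2 → s3 → s4 → s5 → s6 on every symbol, with s6 looping. Accepting states: {s0, s1, s2, s3, s4, s5}.
With 7 states:
        0   1  
>* s0   s1  s1 
 * s1   s2  s2 
 * s2   s3  s3 
 * s3   s4  s4 
 * s4   s5  s5 
 * s5   s6  s6 
   s6   s6  s6 
(> = start, * = accepting)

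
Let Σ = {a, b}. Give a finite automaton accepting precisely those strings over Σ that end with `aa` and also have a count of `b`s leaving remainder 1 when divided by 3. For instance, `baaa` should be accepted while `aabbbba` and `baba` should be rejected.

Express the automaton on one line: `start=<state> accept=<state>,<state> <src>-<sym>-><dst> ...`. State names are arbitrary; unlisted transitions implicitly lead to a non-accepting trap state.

Run two small machines in parallel and take their product. The first has 3 states tracking how much of the suffix `aa` has currently been matched; the second has 3 states tracking the count of `b`s modulo 3. A product state is a pair (one from each), accepting exactly when both do.
With 9 states:
        a   b  
>  s0   s1  s2 
   s1   s3  s2 
   s2   s4  s5 
   s3   s3  s2 
   s4   s6  s5 
   s5   s7  s0 
 * s6   s6  s5 
   s7   s8  s0 
   s8   s8  s0 
(> = start, * = accepting)

start=s0 accept=s6 s0-a->s1 s0-b->s2 s1-a->s3 s1-b->s2 s2-a->s4 s2-b->s5 s3-a->s3 s3-b->s2 s4-a->s6 s4-b->s5 s5-a->s7 s5-b->s0 s6-a->s6 s6-b->s5 s7-a->s8 s7-b->s0 s8-a->s8 s8-b->s0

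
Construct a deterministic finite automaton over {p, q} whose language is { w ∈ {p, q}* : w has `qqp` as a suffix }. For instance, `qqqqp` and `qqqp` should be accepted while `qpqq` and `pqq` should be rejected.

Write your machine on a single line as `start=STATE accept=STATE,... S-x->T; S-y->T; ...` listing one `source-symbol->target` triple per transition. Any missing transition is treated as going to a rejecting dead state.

start=S0; accept=S3; S0-p->S0; S0-q->S1; S1-p->S0; S1-q->S2; S2-p->S3; S2-q->S2; S3-p->S0; S3-q->S1

Remember how much of `qqp` the current input suffix matches. State S0 means no match yet; S1 means the last symbol is `q`; S2 means the last 2 symbols are `qq`; S3 means the last 3 symbols are `qqp`. Only S3 accepts. On a mismatch, fall back to the longest proper suffix that is still a prefix of `qqp`.
        p   q  
>  S0   S0  S1 
   S1   S0  S2 
   S2   S3  S2 
 * S3   S0  S1 
(> = start, * = accepting)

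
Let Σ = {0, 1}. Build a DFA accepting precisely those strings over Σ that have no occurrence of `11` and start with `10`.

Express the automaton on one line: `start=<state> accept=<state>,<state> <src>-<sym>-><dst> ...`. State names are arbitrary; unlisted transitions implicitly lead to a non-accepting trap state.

start=S0 accept=S3,S4 S0-0->S1 S0-1->S2 S1-0->S1 S1-1->S1 S2-0->S3 S2-1->S1 S3-0->S3 S3-1->S4 S4-0->S3 S4-1->S1

Build one automaton per condition and run them in lockstep. One (3 states) tracks partial matches of the forbidden pattern `11`; the other (4 states) tracks whether the input so far still matches the prefix `10`. Each combined state is a pair, one component from each; accept when both components accept. Equivalent product states are then merged.
With 5 states:
        0   1  
>  S0   S1  S2 
   S1   S1  S1 
   S2   S3  S1 
 * S3   S3  S4 
 * S4   S3  S1 
(> = start, * = accepting)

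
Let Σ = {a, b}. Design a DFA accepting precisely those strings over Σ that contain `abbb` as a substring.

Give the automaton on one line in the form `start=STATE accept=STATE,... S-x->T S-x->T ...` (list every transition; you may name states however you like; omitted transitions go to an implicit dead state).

Track how much of `abbb` has been matched so far: state q0 is no progress, q4 is the absorbing accept state reached once `abbb` has occurred. Intermediate states record partial matches; on a mismatch, fall back to the longest reusable overlap.
        a   b  
>  q0   q1  q0 
   q1   q1  q2 
   q2   q1  q3 
   q3   q1  q4 
 * q4   q4  q4 
(> = start, * = accepting)

start=q0 accept=q4 q0-a->q1 q0-b->q0 q1-a->q1 q1-b->q2 q2-a->q1 q2-b->q3 q3-a->q1 q3-b->q4 q4-a->q4 q4-b->q4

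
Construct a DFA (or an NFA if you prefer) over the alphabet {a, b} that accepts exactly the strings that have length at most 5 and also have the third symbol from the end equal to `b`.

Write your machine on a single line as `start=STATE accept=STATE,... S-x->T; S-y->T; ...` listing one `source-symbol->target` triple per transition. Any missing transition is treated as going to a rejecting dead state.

start=S0; accept=S11,S12,S13,S14; S0-a->S1; S0-b->S2; S1-a->S3; S1-b->S4; S2-a->S5; S2-b->S6; S3-a->S7; S3-b->S8; S4-a->S9; S4-b->S10; S5-a->S11; S5-b->S12; S6-a->S13; S6-b->S14; S7-a->S7; S7-b->S7; S8-a->S9; S8-b->S9; S9-a->S11; S9-b->S11; S10-a->S13; S10-b->S13; S11-a->S7; S11-b->S7; S12-a->S9; S12-b->S9; S13-a->S11; S13-b->S11; S14-a->S13; S14-b->S13

Handle the two conditions separately and then intersect. One (7 states) tracks the input length, saturating at 6; the other (15 states) tracks the last 3 symbols read. Each combined state is a pair, one component from each; accept when both components accept. Equivalent product states are then merged.
          a    b  
>  S0     S1   S2 
   S1     S3   S4 
   S2     S5   S6 
   S3     S7   S8 
   S4     S9  S10 
   S5    S11  S12 
   S6    S13  S14 
   S7     S7   S7 
   S8     S9   S9 
   S9    S11  S11 
   S10   S13  S13 
 * S11    S7   S7 
 * S12    S9   S9 
 * S13   S11  S11 
 * S14   S13  S13 
(> = start, * = accepting)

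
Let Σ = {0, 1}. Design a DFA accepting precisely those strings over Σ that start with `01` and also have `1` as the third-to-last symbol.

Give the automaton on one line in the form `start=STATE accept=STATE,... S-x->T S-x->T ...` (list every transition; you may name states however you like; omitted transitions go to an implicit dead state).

Run two small machines in parallel and take their product. One (4 states) tracks whether the input so far still matches the prefix `01`; the other (15 states) tracks the last 3 symbols read. Each combined state is a pair, one component from each; accept when both components accept.
A 23-state machine:
          0    1  
>  q0     q1   q2 
   q1     q3   q4 
   q2     q5   q6 
   q3     q7   q8 
   q4     q9  q10 
   q5    q11  q12 
   q6    q13  q14 
   q7     q7   q8 
   q8    q15  q16 
   q9    q17  q18 
   q10   q19  q20 
   q11    q7   q8 
   q12   q15  q16 
   q13   q11  q12 
   q14   q13  q14 
   q15   q11  q12 
   q16   q13  q14 
 * q17   q21  q22 
 * q18    q9  q10 
 * q19   q17  q18 
 * q20   q19  q20 
   q21   q21  q22 
   q22    q9  q10 
(> = start, * = accepting)

start=q0 accept=q17,q18,q19,q20 q0-0->q1 q0-1->q2 q1-0->q3 q1-1->q4 q2-0->q5 q2-1->q6 q3-0->q7 q3-1->q8 q4-0->q9 q4-1->q10 q5-0->q11 q5-1->q12 q6-0->q13 q6-1->q14 q7-0->q7 q7-1->q8 q8-0->q15 q8-1->q16 q9-0->q17 q9-1->q18 q10-0->q19 q10-1->q20 q11-0->q7 q11-1->q8 q12-0->q15 q12-1->q16 q13-0->q11 q13-1->q12 q14-0->q13 q14-1->q14 q15-0->q11 q15-1->q12 q16-0->q13 q16-1->q14 q17-0->q21 q17-1->q22 q18-0->q9 q18-1->q10 q19-0->q17 q19-1->q18 q20-0->q19 q20-1->q20 q21-0->q21 q21-1->q22 q22-0->q9 q22-1->q10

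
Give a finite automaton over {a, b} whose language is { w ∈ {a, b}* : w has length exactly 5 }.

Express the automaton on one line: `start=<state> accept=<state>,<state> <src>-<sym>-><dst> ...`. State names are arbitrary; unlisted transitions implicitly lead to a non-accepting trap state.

We only need to distinguish lengths 0, 1, …, 5, and '>5'. Chain S0 → S1 → S2 → S3 → S4 → S5 → S6 on every symbol, with S6 looping. Accepting states: {S5}.
With 7 states:
        a   b  
>  S0   S1  S1 
   S1   S2  S2 
   S2   S3  S3 
   S3   S4  S4 
   S4   S5  S5 
 * S5   S6  S6 
   S6   S6  S6 
(> = start, * = accepting)

start=S0 accept=S5 S0-a->S1 S0-b->S1 S1-a->S2 S1-b->S2 S2-a->S3 S2-b->S3 S3-a->S4 S3-b->S4 S4-a->S5 S4-b->S5 S5-a->S6 S5-b->S6 S6-a->S6 S6-b->S6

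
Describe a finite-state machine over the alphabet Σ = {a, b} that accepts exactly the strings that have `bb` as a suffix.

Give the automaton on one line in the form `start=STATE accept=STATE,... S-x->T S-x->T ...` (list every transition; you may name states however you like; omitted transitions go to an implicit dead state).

start=q0 accept=q2 q0-a->q0 q0-b->q1 q1-a->q0 q1-b->q2 q2-a->q0 q2-b->q2

Let each state record the length of the longest suffix of the input read so far that is also a prefix of `bb`. q1 means the last symbol is `b`; q2 means the last 2 symbols are `bb`. Accept only at q2, where the string currently ends in `bb`.
3 states suffice.
        a   b  
>  q0   q0  q1 
   q1   q0  q2 
 * q2   q0  q2 
(> = start, * = accepting)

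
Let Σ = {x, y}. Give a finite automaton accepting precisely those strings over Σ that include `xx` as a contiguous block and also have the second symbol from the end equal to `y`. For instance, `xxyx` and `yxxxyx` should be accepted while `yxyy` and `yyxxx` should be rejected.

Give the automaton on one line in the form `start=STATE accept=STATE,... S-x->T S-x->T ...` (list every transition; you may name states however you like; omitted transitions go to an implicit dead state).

start=s0 accept=s4,s5 s0-x->s1 s0-y->s0 s1-x->s2 s1-y->s0 s2-x->s2 s2-y->s3 s3-x->s4 s3-y->s5 s4-x->s2 s4-y->s3 s5-x->s4 s5-y->s5

Run two small machines in parallel and take their product. One (3 states) tracks whether and how much of `xx` has been seen; the other (7 states) tracks the last 2 symbols read. Each combined state is a pair, one component from each; accept when both components accept. Minimizing collapses redundant product states.
With 6 states:
        x   y  
>  s0   s1  s0 
   s1   s2  s0 
   s2   s2  s3 
   s3   s4  s5 
 * s4   s2  s3 
 * s5   s4  s5 
(> = start, * = accepting)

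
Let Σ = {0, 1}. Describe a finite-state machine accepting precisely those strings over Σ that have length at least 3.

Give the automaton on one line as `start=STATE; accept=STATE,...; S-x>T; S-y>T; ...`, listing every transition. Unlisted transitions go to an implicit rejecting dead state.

start=S0; accept=S3,S4; S0-0>S1; S0-1>S1; S1-0>S2; S1-1>S2; S2-0>S3; S2-1>S3; S3-0>S4; S3-1>S4; S4-0>S4; S4-1>S4

We only need to distinguish lengths 0, 1, …, 3, and '>3'. Chain S0 → S1 → S2 → S3 → S4 on every symbol, with S4 looping. Accepting states: {S3, S4}.
With 5 states:
        0   1  
>  S0   S1  S1 
   S1   S2  S2 
   S2   S3  S3 
 * S3   S4  S4 
 * S4   S4  S4 
(> = start, * = accepting)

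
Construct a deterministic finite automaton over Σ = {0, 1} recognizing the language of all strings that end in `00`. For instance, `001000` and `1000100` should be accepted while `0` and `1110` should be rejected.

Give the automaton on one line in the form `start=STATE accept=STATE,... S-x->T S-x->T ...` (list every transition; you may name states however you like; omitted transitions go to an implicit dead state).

Let each state record the length of the longest suffix of the input read so far that is also a prefix of `00`. q1 means the last symbol is `0`; q2 means the last 2 symbols are `00`. Accept only at q2, where the string currently ends in `00`.
A 3-state machine:
        0   1  
>  q0   q1  q0 
   q1   q2  q0 
 * q2   q2  q0 
(> = start, * = accepting)

start=q0 accept=q2 q0-0->q1 q0-1->q0 q1-0->q2 q1-1->q0 q2-0->q2 q2-1->q0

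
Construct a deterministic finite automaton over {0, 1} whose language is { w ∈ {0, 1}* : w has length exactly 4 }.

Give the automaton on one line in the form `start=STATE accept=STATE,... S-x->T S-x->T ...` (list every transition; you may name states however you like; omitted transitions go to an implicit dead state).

Count input length up to 5: every symbol moves from q0 toward q5, which means 'more than 4' and absorbs. Accept from {q4}.
With 6 states:
        0   1  
>  q0   q1  q1 
   q1   q2  q2 
   q2   q3  q3 
   q3   q4  q4 
 * q4   q5  q5 
   q5   q5  q5 
(> = start, * = accepting)

start=q0 accept=q4 q0-0->q1 q0-1->q1 q1-0->q2 q1-1->q2 q2-0->q3 q2-1->q3 q3-0->q4 q3-1->q4 q4-0->q5 q4-1->q5 q5-0->q5 q5-1->q5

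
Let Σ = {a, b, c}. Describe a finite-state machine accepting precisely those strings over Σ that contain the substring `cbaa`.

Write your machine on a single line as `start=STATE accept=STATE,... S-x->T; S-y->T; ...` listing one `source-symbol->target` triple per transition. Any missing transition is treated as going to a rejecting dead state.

start=q0; accept=q4; q0-a->q0; q0-b->q0; q0-c->q1; q1-a->q0; q1-b->q2; q1-c->q1; q2-a->q3; q2-b->q0; q2-c->q1; q3-a->q4; q3-b->q0; q3-c->q1; q4-a->q4; q4-b->q4; q4-c->q4

States q0..q3 record the length of the longest prefix of `cbaa` that matches the current input suffix. Reaching q4 means `cbaa` has been seen, and we stay there forever. Accept from q4.
        a   b   c  
>  q0   q0  q0  q1 
   q1   q0  q2  q1 
   q2   q3  q0  q1 
   q3   q4  q0  q1 
 * q4   q4  q4  q4 
(> = start, * = accepting)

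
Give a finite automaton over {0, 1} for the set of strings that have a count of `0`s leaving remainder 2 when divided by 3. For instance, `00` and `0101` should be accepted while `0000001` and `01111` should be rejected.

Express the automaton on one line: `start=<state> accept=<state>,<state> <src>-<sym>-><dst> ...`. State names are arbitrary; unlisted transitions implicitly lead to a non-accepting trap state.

Keep the running count of `0`s modulo 3: each `0` advances along the cycle A → B → C → A while other symbols loop. Accept at C.
A 3-state machine:
       0  1 
>  A   B  A 
   B   C  B 
 * C   A  C 
(> = start, * = accepting)

start=A accept=C A-0->B A-1->A B-0->C B-1->B C-0->A C-1->C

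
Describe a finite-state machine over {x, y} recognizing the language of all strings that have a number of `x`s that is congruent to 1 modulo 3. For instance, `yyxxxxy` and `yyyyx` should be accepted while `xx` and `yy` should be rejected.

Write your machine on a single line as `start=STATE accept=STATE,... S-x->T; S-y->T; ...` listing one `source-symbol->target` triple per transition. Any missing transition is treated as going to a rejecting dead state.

Keep the running count of `x`s modulo 3: each `x` advances along the cycle q0 → q1 → q2 → q0 while other symbols loop. Accept at q1.
With 3 states:
        x   y  
>  q0   q1  q0 
 * q1   q2  q1 
   q2   q0  q2 
(> = start, * = accepting)

start=q0; accept=q1; q0-x->q1; q0-y->q0; q1-x->q2; q1-y->q1; q2-x->q0; q2-y->q2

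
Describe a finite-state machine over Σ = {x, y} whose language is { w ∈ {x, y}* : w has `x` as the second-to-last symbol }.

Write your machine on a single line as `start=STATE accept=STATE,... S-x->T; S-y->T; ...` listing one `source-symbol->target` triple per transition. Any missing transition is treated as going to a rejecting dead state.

start=s0; accept=s3,s4; s0-x->s1; s0-y->s2; s1-x->s3; s1-y->s4; s2-x->s5; s2-y->s6; s3-x->s3; s3-y->s4; s4-x->s5; s4-y->s6; s5-x->s3; s5-y->s4; s6-x->s5; s6-y->s6

A DFA must remember the last 2 symbols (since which symbol is second-to-last isn't known until the input ends). Use one state per possible window of the last ≤2 symbols; accept from those whose window starts with `x`.
A 7-state machine:
        x   y  
>  s0   s1  s2 
   s1   s3  s4 
   s2   s5  s6 
 * s3   s3  s4 
 * s4   s5  s6 
   s5   s3  s4 
   s6   s5  s6 
(> = start, * = accepting)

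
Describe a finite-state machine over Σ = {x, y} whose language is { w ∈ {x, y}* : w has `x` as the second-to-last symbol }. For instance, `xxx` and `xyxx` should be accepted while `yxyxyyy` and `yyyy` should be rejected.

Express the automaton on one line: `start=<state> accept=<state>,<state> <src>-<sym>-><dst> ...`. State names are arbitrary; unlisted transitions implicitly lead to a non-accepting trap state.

start=s0 accept=s3,s4 s0-x->s1 s0-y->s2 s1-x->s3 s1-y->s4 s2-x->s5 s2-y->s6 s3-x->s3 s3-y->s4 s4-x->s5 s4-y->s6 s5-x->s3 s5-y->s4 s6-x->s5 s6-y->s6

Because acceptance depends on a position counted from the end, the machine has to buffer the most recent 2 symbols. Make each state the string of the last up-to-2 symbols read; on input `x` shift the window left and append `x`. Accept when the buffered window has length 2 and begins with `x`.
With 7 states:
        x   y  
>  s0   s1  s2 
   s1   s3  s4 
   s2   s5  s6 
 * s3   s3  s4 
 * s4   s5  s6 
   s5   s3  s4 
   s6   s5  s6 
(> = start, * = accepting)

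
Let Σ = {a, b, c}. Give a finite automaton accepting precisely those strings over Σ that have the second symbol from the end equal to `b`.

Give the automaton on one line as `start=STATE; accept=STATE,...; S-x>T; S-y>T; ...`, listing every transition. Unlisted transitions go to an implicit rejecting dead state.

A DFA must remember the last 2 symbols (since which symbol is second-to-last isn't known until the input ends). Use one state per possible window of the last ≤2 symbols; accept from those whose window starts with `b`.
13 states suffice.
          a    b    c  
>  q0     q1   q2   q3 
   q1     q4   q5   q6 
   q2     q7   q8   q9 
   q3    q10  q11  q12 
   q4     q4   q5   q6 
   q5     q7   q8   q9 
   q6    q10  q11  q12 
 * q7     q4   q5   q6 
 * q8     q7   q8   q9 
 * q9    q10  q11  q12 
   q10    q4   q5   q6 
   q11    q7   q8   q9 
   q12   q10  q11  q12 
(> = start, * = accepting)

start=q0; accept=q7,q8,q9; q0-a>q1; q0-b>q2; q0-c>q3; q1-a>q4; q1-b>q5; q1-c>q6; q2-a>q7; q2-b>q8; q2-c>q9; q3-a>q10; q3-b>q11; q3-c>q12; q4-a>q4; q4-b>q5; q4-c>q6; q5-a>q7; q5-b>q8; q5-c>q9; q6-a>q10; q6-b>q11; q6-c>q12; q7-a>q4; q7-b>q5; q7-c>q6; q8-a>q7; q8-b>q8; q8-c>q9; q9-a>q10; q9-b>q11; q9-c>q12; q10-a>q4; q10-b>q5; q10-c>q6; q11-a>q7; q11-b>q8; q11-c>q9; q12-a>q10; q12-b>q11; q12-c>q12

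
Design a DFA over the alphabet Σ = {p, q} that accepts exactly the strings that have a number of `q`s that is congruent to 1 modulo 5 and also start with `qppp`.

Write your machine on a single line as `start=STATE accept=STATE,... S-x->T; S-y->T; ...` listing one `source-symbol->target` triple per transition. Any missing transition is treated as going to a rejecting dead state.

Build one automaton per condition and run them in lockstep. The first has 5 states tracking the count of `q`s modulo 5; the second has 6 states tracking whether the input so far still matches the prefix `qppp`. A product state is a pair (one from each), accepting exactly when both do. Minimizing collapses redundant product states.
A 10-state machine:
       p  q 
>  A   B  C 
   B   B  B 
   C   D  B 
   D   E  B 
   E   F  B 
 * F   F  G 
   G   G  H 
   H   H  I 
   I   I  J 
   J   J  F 
(> = start, * = accepting)

start=A; accept=F; A-p->B; A-q->C; B-p->B; B-q->B; C-p->D; C-q->B; D-p->E; D-q->B; E-p->F; E-q->B; F-p->F; F-q->G; G-p->G; G-q->H; H-p->H; H-q->I; I-p->I; I-q->J; J-p->J; J-q->F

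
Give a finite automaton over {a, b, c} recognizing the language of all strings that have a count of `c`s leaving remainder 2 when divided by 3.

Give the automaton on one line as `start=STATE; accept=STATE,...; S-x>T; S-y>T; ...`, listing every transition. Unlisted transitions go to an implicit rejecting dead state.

start=s0; accept=s2; s0-a>s0; s0-b>s0; s0-c>s1; s1-a>s1; s1-b>s1; s1-c>s2; s2-a>s2; s2-b>s2; s2-c>s0

The only thing that matters is how many `c`s have appeared, reduced mod 3. Use one state per residue: s0 for 0, …, s2 for 2. Reading `c` moves to the next residue; anything else stays put. s2 is accepting.
With 3 states:
        a   b   c  
>  s0   s0  s0  s1 
   s1   s1  s1  s2 
 * s2   s2  s2  s0 
(> = start, * = accepting)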